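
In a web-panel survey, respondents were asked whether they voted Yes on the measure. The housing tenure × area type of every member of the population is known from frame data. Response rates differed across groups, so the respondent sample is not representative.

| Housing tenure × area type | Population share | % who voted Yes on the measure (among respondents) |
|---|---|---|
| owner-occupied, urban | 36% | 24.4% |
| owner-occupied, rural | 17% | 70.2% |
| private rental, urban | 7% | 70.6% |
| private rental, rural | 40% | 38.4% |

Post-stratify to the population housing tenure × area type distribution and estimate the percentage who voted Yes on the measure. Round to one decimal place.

Reweight to the known housing tenure × area type distribution:
  owner-occupied, urban: 0.36 × 24.4 = 8.784
  owner-occupied, rural: 0.17 × 70.2 = 11.934
  private rental, urban: 0.07 × 70.6 = 4.942
  private rental, rural: 0.4 × 38.4 = 15.36
Post-stratified estimate = 41.02 → 41.0%.

41.0%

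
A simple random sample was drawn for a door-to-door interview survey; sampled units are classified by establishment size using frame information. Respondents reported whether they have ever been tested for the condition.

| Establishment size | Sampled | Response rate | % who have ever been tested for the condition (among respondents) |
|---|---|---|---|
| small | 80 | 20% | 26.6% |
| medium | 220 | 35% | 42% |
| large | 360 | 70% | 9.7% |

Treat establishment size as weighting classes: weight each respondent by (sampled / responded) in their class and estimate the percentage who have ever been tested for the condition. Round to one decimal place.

Weighting each respondent by the inverse class response rate inflates each class back to its sampled size, so the class weight is n_sampled:
  small: 80 × 26.6 = 2128
  medium: 220 × 42 = 9240
  large: 360 × 9.7 = 3492
Adjusted estimate = 14,860 / 660 = 22.5152 → 22.5%.

22.5%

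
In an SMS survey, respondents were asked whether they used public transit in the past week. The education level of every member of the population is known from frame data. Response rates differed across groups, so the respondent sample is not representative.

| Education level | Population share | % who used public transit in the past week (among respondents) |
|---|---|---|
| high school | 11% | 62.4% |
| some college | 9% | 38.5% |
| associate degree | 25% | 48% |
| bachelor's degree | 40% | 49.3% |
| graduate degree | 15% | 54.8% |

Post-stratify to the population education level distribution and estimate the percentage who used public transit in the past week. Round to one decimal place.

Each cell contributes population-share × respondent value:
  high school: 0.11 × 62.4 = 6.864
  some college: 0.09 × 38.5 = 3.465
  associate degree: 0.25 × 48 = 12
  bachelor's degree: 0.4 × 49.3 = 19.72
  graduate degree: 0.15 × 54.8 = 8.22
Post-stratified estimate = 50.269 → 50.3%.

50.3%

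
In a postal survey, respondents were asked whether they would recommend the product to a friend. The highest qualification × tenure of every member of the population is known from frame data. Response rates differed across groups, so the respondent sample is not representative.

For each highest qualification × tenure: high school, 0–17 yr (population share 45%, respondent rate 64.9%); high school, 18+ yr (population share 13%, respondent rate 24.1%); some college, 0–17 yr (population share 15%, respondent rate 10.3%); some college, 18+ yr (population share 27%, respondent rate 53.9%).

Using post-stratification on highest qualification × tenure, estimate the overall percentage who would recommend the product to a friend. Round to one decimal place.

Reweight to the known highest qualification × tenure distribution:
  high school, 0–17 yr: 0.45 × 64.9 = 29.205
  high school, 18+ yr: 0.13 × 24.1 = 3.133
  some college, 0–17 yr: 0.15 × 10.3 = 1.545
  some college, 18+ yr: 0.27 × 53.9 = 14.553
Post-stratified estimate = 48.436 → 48.4%.

48.4%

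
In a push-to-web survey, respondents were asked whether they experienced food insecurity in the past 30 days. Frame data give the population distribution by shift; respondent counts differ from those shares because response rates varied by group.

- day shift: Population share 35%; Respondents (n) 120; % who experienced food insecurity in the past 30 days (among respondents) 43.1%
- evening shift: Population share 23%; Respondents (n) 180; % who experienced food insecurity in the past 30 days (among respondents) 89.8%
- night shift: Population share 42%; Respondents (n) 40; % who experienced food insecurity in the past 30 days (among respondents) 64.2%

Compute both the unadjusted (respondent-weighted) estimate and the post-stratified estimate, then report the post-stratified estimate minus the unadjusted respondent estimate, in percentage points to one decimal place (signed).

Naive respondent-only estimate (weights = respondent counts):
  (120/340)×43.1 + (180/340)×89.8 + (40/340)×64.2 = 70.3059%
Reweighting by population shift shares:
  0.35×43.1 + 0.23×89.8 + 0.42×64.2 = 62.703%
Difference = 62.703 − 70.3059 = -7.6029 pp.

-7.6 percentage points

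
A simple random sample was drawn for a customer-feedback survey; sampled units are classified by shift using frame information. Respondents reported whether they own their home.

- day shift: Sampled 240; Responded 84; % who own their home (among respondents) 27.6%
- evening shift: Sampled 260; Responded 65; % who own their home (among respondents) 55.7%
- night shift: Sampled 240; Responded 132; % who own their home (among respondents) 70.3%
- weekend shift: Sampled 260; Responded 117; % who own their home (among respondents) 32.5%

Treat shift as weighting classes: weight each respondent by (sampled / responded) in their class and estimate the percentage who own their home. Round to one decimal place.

46.4%

Class response rates: day shift 84/240 = 35%, evening shift 65/260 = 25%, night shift 132/240 = 55%, weekend shift 117/260 = 45%.
With weight = n_sampled/n_responded per class, the weighted class total is n_sampled:
  day shift: 240 × 27.6 = 6624
  evening shift: 260 × 55.7 = 14,482
  night shift: 240 × 70.3 = 16,872
  weekend shift: 260 × 32.5 = 8450
Adjusted estimate = 46,428 / 1,000 = 46.428 → 46.4%.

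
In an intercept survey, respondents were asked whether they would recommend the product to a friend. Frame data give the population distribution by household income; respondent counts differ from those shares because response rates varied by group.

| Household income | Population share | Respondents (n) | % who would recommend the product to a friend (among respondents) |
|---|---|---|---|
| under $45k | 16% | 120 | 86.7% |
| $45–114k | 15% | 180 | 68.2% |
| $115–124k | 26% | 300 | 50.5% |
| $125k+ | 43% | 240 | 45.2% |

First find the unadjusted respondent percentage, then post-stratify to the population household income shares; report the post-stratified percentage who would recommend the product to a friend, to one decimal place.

Unadjusted (pooled respondent) estimate weights by respondent counts:
  (120/840)×86.7 + (180/840)×68.2 + (300/840)×50.5 + (240/840)×45.2 = 57.95%
Post-stratifying to population shares instead:
  0.16×86.7 + 0.15×68.2 + 0.26×50.5 + 0.43×45.2 = 56.668%

56.7%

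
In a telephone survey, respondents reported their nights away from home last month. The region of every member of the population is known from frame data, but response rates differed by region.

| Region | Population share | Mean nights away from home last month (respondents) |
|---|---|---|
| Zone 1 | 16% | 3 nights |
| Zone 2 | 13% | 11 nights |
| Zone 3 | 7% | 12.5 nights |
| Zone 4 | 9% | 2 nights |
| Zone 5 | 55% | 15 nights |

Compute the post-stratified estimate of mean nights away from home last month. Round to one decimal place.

Weight each group's respondent value by its population share:
  Zone 1: 0.16 × 3 = 0.48
  Zone 2: 0.13 × 11 = 1.43
  Zone 3: 0.07 × 12.5 = 0.875
  Zone 4: 0.09 × 2 = 0.18
  Zone 5: 0.55 × 15 = 8.25
Post-stratified estimate = 11.215 → 11.2.

11.2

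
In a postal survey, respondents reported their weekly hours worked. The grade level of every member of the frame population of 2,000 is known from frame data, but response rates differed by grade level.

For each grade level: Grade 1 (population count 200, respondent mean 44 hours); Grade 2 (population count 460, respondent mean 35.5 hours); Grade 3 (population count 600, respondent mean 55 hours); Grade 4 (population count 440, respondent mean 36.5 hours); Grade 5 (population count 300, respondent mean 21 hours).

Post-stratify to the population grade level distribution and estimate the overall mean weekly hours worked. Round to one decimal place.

40.2

Reweight to the known grade level distribution:
  Grade 1: (200/2,000) × 44 = 4.4
  Grade 2: (460/2,000) × 35.5 = 8.165
  Grade 3: (600/2,000) × 55 = 16.5
  Grade 4: (440/2,000) × 36.5 = 8.03
  Grade 5: (300/2,000) × 21 = 3.15
Post-stratified estimate = 40.245 → 40.2.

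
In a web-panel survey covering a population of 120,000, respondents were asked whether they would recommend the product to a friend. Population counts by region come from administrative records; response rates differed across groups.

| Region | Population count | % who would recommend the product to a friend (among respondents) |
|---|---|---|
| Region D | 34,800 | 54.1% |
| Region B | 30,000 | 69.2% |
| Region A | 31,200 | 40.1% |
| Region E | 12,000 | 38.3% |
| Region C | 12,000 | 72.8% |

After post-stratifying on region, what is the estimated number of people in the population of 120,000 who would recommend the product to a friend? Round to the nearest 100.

65,400

Each cell contributes its population count × the respondent rate:
  Region D: 34,800 × 54.1% = 18826.8
  Region B: 30,000 × 69.2% = 20,760
  Region A: 31,200 × 40.1% = 12511.2
  Region E: 12,000 × 38.3% = 4596
  Region C: 12,000 × 72.8% = 8736
Estimated total = 65,430 → 65,400.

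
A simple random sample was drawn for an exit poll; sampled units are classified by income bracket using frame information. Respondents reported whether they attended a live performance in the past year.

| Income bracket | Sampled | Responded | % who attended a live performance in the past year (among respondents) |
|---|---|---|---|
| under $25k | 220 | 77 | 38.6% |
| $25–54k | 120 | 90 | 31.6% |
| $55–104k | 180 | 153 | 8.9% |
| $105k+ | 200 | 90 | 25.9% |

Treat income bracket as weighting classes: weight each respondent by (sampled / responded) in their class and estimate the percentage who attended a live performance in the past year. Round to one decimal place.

Response rates by class: under $25k 77/220 = 35%, $25–54k 90/120 = 75%, $55–104k 153/180 = 85%, $105k+ 90/200 = 45%.
Inverse-response-rate weighting restores each class to its sampled count, so class totals weight by n_sampled:
  under $25k: 220 × 38.6 = 8492
  $25–54k: 120 × 31.6 = 3792
  $55–104k: 180 × 8.9 = 1602
  $105k+: 200 × 25.9 = 5180
Adjusted estimate = 19,066 / 720 = 26.4806 → 26.5%.

26.5%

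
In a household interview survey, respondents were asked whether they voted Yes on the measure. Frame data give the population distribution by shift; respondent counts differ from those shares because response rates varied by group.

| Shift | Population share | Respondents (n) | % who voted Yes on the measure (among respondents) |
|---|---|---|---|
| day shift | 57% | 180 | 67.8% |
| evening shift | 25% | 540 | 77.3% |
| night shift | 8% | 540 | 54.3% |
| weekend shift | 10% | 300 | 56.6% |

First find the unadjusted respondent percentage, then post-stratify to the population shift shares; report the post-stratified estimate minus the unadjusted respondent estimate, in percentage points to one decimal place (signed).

Naive respondent-only estimate (weights = respondent counts):
  (180/1560)×67.8 + (540/1560)×77.3 + (540/1560)×54.3 + (300/1560)×56.6 = 64.2615%
Reweighting by population shift shares:
  0.57×67.8 + 0.25×77.3 + 0.08×54.3 + 0.1×56.6 = 67.975%
Difference = 67.975 − 64.2615 = 3.7135 pp.

+3.7 percentage points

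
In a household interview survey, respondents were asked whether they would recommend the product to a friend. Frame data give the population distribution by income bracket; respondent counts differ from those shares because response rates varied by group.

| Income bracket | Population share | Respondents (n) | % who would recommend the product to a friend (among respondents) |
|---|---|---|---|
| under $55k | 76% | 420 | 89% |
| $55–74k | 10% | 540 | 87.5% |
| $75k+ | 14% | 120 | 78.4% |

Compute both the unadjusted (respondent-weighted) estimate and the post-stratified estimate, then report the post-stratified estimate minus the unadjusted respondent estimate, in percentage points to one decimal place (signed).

+0.3 percentage points

Naive respondent-only estimate (weights = respondent counts):
  (420/1080)×89 + (540/1080)×87.5 + (120/1080)×78.4 = 87.0722%
Reweighting by population income bracket shares:
  0.76×89 + 0.1×87.5 + 0.14×78.4 = 87.366%
Difference = 87.366 − 87.0722 = 0.2938 pp.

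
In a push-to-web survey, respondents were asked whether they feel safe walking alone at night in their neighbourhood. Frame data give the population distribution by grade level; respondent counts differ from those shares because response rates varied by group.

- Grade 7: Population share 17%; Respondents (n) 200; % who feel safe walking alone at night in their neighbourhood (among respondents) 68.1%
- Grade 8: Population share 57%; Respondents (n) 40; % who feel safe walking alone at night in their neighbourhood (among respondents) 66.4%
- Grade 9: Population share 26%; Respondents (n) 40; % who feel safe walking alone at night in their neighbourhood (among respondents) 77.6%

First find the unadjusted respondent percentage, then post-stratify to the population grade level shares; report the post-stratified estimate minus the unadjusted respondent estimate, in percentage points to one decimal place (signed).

+0.4 percentage points

Without adjustment, the pooled respondent share is:
  (200/280)×68.1 + (40/280)×66.4 + (40/280)×77.6 = 69.2143%
Reweighting by population grade level shares:
  0.17×68.1 + 0.57×66.4 + 0.26×77.6 = 69.601%
Difference = 69.601 − 69.2143 = 0.3867 pp.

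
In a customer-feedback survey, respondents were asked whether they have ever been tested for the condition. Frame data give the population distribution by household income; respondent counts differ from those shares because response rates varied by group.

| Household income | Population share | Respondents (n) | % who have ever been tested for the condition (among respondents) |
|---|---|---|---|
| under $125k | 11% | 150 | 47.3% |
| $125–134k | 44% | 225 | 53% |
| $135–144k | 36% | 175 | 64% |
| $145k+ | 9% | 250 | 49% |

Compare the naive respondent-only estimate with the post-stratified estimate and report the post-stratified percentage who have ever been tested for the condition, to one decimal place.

56.0%

Naive respondent-only estimate (weights = respondent counts):
  (150/800)×47.3 + (225/800)×53 + (175/800)×64 + (250/800)×49 = 53.0875%
Post-stratified estimate weights by population shares:
  0.11×47.3 + 0.44×53 + 0.36×64 + 0.09×49 = 55.973%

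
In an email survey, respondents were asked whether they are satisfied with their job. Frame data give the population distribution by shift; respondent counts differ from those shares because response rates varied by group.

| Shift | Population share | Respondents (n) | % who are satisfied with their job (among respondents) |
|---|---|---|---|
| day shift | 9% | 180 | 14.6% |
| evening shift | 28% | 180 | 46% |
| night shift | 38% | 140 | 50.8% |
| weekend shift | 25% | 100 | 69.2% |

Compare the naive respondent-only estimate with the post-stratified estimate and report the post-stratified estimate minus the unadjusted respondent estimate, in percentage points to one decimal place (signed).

+9.2 percentage points

Without adjustment, the pooled respondent share is:
  (180/600)×14.6 + (180/600)×46 + (140/600)×50.8 + (100/600)×69.2 = 41.5667%
Post-stratified estimate weights by population shares:
  0.09×14.6 + 0.28×46 + 0.38×50.8 + 0.25×69.2 = 50.798%
Difference = 50.798 − 41.5667 = 9.2313 pp.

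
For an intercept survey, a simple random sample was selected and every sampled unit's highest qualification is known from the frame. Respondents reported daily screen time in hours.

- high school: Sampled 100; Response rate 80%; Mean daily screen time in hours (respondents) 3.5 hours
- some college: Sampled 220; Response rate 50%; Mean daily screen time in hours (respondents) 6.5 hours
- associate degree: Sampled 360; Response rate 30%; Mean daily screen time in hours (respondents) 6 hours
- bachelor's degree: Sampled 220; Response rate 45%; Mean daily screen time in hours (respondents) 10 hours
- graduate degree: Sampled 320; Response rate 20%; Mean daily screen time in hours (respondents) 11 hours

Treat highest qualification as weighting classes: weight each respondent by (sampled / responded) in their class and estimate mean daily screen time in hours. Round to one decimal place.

Each respondent's weight = sampled/responded in their class; summing within a class gives n_sampled, so:
  high school: 100 × 3.5 = 350
  some college: 220 × 6.5 = 1430
  associate degree: 360 × 6 = 2160
  bachelor's degree: 220 × 10 = 2200
  graduate degree: 320 × 11 = 3520
Adjusted estimate = 9660 / 1,220 = 7.91803 → 7.9.

7.9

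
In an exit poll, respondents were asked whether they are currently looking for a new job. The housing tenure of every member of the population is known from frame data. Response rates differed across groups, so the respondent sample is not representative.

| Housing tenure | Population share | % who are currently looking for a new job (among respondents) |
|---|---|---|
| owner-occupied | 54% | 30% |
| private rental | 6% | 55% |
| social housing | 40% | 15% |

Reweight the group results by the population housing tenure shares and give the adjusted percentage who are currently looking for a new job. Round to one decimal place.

25.5%

Each cell contributes population-share × respondent value:
  owner-occupied: 0.54 × 30 = 16.2
  private rental: 0.06 × 55 = 3.3
  social housing: 0.4 × 15 = 6
Post-stratified estimate = 25.5 → 25.5%.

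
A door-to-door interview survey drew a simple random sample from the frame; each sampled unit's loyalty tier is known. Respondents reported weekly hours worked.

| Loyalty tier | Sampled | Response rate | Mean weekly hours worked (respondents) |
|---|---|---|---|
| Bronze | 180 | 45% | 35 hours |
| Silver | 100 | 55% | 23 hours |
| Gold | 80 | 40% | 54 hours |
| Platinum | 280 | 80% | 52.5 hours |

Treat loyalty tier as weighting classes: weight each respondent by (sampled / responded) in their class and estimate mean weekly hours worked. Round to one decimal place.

With weight = n_sampled/n_responded per class, the weighted class total is n_sampled:
  Bronze: 180 × 35 = 6300
  Silver: 100 × 23 = 2300
  Gold: 80 × 54 = 4320
  Platinum: 280 × 52.5 = 14,700
Adjusted estimate = 27,620 / 640 = 43.1562 → 43.2.

43.2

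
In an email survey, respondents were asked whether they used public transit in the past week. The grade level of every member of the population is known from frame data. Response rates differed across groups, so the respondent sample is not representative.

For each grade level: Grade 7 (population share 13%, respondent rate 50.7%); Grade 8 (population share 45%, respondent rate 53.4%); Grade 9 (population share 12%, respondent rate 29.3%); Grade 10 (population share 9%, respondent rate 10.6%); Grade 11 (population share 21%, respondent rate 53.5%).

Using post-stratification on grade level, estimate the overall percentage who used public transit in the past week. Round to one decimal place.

Each cell contributes population-share × respondent value:
  Grade 7: 0.13 × 50.7 = 6.591
  Grade 8: 0.45 × 53.4 = 24.03
  Grade 9: 0.12 × 29.3 = 3.516
  Grade 10: 0.09 × 10.6 = 0.954
  Grade 11: 0.21 × 53.5 = 11.235
Post-stratified estimate = 46.326 → 46.3%.

46.3%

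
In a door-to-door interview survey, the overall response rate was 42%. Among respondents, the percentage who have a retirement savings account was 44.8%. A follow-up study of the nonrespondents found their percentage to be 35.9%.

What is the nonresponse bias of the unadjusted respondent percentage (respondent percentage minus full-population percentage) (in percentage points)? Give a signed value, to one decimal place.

Nonresponse fraction = 1 − 0.42 = 0.58.
Bias = (nonresponse fraction) × (respondent percentage − nonrespondent percentage)
     = 0.58 × (44.8 − 35.9) = 0.58 × 8.9 = 5.162.

+5.2 percentage points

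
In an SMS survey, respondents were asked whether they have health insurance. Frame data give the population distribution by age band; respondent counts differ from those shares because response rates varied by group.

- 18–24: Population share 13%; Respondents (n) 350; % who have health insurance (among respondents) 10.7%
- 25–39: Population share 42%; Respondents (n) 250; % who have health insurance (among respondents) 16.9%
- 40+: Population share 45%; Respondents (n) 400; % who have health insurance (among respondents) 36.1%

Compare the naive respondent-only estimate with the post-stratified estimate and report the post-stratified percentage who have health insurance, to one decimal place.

24.7%

Without adjustment, the pooled respondent share is:
  (350/1000)×10.7 + (250/1000)×16.9 + (400/1000)×36.1 = 22.41%
Reweighting by population age band shares:
  0.13×10.7 + 0.42×16.9 + 0.45×36.1 = 24.734%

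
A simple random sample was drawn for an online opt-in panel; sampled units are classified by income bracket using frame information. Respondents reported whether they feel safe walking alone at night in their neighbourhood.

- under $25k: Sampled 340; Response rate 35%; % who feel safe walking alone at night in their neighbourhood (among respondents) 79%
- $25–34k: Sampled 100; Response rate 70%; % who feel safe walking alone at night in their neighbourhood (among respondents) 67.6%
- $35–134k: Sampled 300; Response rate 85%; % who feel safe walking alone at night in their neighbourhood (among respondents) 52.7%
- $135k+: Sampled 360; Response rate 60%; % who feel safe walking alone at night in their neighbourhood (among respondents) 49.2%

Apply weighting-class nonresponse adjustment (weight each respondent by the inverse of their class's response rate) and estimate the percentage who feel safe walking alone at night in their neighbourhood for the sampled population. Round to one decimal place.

With weight = n_sampled/n_responded per class, the weighted class total is n_sampled:
  under $25k: 340 × 79 = 26,860
  $25–34k: 100 × 67.6 = 6760
  $35–134k: 300 × 52.7 = 15,810
  $135k+: 360 × 49.2 = 17,712
Adjusted estimate = 67,142 / 1,100 = 61.0382 → 61.0%.

61.0%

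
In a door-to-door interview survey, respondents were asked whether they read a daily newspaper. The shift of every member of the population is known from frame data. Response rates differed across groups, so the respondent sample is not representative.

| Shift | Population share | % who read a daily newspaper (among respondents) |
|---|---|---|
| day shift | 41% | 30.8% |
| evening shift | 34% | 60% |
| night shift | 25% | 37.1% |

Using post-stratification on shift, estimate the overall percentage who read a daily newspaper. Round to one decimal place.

42.3%

Reweight to the known shift distribution:
  day shift: 0.41 × 30.8 = 12.628
  evening shift: 0.34 × 60 = 20.4
  night shift: 0.25 × 37.1 = 9.275
Post-stratified estimate = 42.303 → 42.3%.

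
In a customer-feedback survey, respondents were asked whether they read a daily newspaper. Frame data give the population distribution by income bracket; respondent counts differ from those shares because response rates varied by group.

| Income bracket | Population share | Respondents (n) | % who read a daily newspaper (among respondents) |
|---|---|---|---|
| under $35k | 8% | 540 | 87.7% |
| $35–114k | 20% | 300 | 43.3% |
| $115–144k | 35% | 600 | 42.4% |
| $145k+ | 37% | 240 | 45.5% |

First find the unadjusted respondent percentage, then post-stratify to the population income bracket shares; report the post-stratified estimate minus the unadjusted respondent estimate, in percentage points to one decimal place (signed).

Unadjusted (pooled respondent) estimate weights by respondent counts:
  (540/1680)×87.7 + (300/1680)×43.3 + (600/1680)×42.4 + (240/1680)×45.5 = 57.5643%
Post-stratified estimate weights by population shares:
  0.08×87.7 + 0.2×43.3 + 0.35×42.4 + 0.37×45.5 = 47.351%
Difference = 47.351 − 57.5643 = -10.2133 pp.

-10.2 percentage points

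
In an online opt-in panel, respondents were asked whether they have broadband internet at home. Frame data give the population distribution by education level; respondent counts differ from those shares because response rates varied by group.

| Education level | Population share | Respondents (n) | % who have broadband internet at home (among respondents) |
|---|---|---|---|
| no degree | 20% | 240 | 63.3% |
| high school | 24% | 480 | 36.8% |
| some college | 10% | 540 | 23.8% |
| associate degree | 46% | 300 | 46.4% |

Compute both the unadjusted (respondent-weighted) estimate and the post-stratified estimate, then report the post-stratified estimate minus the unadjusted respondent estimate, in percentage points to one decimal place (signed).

+7.0 percentage points

Unadjusted (pooled respondent) estimate weights by respondent counts:
  (240/1560)×63.3 + (480/1560)×36.8 + (540/1560)×23.8 + (300/1560)×46.4 = 38.2231%
Post-stratified estimate weights by population shares:
  0.2×63.3 + 0.24×36.8 + 0.1×23.8 + 0.46×46.4 = 45.216%
Difference = 45.216 − 38.2231 = 6.9929 pp.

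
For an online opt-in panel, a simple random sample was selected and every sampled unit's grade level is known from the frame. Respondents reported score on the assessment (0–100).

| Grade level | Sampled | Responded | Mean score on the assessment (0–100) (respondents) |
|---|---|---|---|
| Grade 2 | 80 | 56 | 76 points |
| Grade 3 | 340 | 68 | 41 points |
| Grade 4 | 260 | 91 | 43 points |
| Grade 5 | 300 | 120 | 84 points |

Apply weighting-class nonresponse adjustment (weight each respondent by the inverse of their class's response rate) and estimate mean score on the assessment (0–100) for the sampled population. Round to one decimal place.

57.6

Class response rates: Grade 2 56/80 = 70%, Grade 3 68/340 = 20%, Grade 4 91/260 = 35%, Grade 5 120/300 = 40%.
Weighting each respondent by the inverse class response rate inflates each class back to its sampled size, so the class weight is n_sampled:
  Grade 2: 80 × 76 = 6080
  Grade 3: 340 × 41 = 13,940
  Grade 4: 260 × 43 = 11,180
  Grade 5: 300 × 84 = 25,200
Adjusted estimate = 56,400 / 980 = 57.551 → 57.6.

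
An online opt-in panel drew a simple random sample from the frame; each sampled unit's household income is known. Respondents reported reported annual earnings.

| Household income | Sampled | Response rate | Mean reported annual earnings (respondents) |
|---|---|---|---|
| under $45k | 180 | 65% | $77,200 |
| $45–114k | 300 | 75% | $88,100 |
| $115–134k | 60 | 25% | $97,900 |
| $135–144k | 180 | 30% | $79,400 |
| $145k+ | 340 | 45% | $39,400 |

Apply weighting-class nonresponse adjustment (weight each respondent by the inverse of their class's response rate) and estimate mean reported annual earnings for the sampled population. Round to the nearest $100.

$69,700

Weighting each respondent by the inverse class response rate inflates each class back to its sampled size, so the class weight is n_sampled:
  under $45k: 180 × 77,200 = 13,896,000
  $45–114k: 300 × 88,100 = 26,430,000
  $115–134k: 60 × 97,900 = 5,874,000
  $135–144k: 180 × 79,400 = 14,292,000
  $145k+: 340 × 39,400 = 13,396,000
Adjusted estimate = 73,888,000 / 1,060 = 69705.7 → $69,700.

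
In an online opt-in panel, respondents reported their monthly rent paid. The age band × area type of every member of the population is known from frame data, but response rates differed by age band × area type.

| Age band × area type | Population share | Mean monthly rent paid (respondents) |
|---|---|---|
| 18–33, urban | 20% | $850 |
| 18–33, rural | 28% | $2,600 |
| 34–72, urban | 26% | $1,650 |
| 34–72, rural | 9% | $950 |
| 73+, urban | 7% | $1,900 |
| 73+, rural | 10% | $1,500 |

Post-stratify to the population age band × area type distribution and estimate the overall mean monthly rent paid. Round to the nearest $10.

Weight each group's respondent value by its population share:
  18–33, urban: 0.2 × 850 = 170
  18–33, rural: 0.28 × 2600 = 728
  34–72, urban: 0.26 × 1650 = 429
  34–72, rural: 0.09 × 950 = 85.5
  73+, urban: 0.07 × 1900 = 133
  73+, rural: 0.1 × 1500 = 150
Post-stratified estimate = 1695.5 → $1,700.

$1,700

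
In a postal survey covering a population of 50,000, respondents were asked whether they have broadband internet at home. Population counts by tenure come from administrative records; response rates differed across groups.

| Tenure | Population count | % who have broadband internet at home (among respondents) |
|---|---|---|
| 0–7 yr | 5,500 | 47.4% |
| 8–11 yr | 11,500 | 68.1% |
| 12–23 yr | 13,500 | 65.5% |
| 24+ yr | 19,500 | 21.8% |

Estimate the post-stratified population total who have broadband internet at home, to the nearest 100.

23,500

Apply each group's respondent rate to its population count:
  0–7 yr: 5,500 × 47.4% = 2607
  8–11 yr: 11,500 × 68.1% = 7831.5
  12–23 yr: 13,500 × 65.5% = 8842.5
  24+ yr: 19,500 × 21.8% = 4251
Estimated total = 23,532 → 23,500.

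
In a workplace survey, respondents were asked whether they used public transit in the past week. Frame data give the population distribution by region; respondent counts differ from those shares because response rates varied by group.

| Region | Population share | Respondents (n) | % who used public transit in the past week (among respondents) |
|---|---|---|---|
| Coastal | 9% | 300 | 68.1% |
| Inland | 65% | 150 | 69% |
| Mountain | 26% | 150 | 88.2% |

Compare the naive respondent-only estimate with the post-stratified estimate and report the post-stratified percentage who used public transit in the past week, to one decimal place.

Unadjusted (pooled respondent) estimate weights by respondent counts:
  (300/600)×68.1 + (150/600)×69 + (150/600)×88.2 = 73.35%
Post-stratified estimate weights by population shares:
  0.09×68.1 + 0.65×69 + 0.26×88.2 = 73.911%

73.9%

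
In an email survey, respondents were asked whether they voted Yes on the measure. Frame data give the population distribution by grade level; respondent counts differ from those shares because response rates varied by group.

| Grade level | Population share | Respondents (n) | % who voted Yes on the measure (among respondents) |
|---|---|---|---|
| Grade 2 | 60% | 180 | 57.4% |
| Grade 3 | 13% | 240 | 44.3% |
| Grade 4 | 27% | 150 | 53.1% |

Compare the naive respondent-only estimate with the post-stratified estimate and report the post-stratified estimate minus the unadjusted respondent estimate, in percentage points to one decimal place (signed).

Without adjustment, the pooled respondent share is:
  (180/570)×57.4 + (240/570)×44.3 + (150/570)×53.1 = 50.7526%
Post-stratified estimate weights by population shares:
  0.6×57.4 + 0.13×44.3 + 0.27×53.1 = 54.536%
Difference = 54.536 − 50.7526 = 3.7834 pp.

+3.8 percentage points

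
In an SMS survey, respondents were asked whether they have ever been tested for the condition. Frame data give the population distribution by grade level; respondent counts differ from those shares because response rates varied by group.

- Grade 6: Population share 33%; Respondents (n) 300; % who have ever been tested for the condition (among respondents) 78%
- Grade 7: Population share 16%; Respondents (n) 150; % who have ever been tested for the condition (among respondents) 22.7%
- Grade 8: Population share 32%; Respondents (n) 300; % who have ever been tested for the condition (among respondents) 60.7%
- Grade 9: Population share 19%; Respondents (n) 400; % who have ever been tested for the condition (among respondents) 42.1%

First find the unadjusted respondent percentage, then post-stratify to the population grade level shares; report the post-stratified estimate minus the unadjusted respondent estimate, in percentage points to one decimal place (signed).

+3.0 percentage points

Naive respondent-only estimate (weights = respondent counts):
  (300/1150)×78 + (150/1150)×22.7 + (300/1150)×60.7 + (400/1150)×42.1 = 53.787%
Reweighting by population grade level shares:
  0.33×78 + 0.16×22.7 + 0.32×60.7 + 0.19×42.1 = 56.795%
Difference = 56.795 − 53.787 = 3.008 pp.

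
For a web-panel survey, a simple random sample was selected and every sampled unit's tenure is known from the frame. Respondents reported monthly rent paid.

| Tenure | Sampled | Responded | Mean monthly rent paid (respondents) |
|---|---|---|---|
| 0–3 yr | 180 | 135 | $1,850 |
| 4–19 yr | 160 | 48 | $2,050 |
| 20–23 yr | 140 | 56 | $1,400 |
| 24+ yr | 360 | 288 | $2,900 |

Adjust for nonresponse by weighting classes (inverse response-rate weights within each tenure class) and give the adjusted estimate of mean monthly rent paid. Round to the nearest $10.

Class response rates: 0–3 yr 135/180 = 75%, 4–19 yr 48/160 = 30%, 20–23 yr 56/140 = 40%, 24+ yr 288/360 = 80%.
Inverse-response-rate weighting restores each class to its sampled count, so class totals weight by n_sampled:
  0–3 yr: 180 × 1850 = 333,000
  4–19 yr: 160 × 2050 = 328,000
  20–23 yr: 140 × 1400 = 196,000
  24+ yr: 360 × 2900 = 1,044,000
Adjusted estimate = 1,901,000 / 840 = 2263.1 → $2,260.

$2,260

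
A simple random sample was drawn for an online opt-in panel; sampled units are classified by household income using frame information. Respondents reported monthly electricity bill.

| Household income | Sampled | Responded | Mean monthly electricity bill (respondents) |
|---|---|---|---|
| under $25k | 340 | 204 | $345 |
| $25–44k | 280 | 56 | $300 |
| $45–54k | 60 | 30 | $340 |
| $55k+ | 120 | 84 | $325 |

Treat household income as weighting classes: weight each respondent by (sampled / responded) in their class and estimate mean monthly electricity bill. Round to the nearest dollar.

$326

Class response rates: under $25k 204/340 = 60%, $25–44k 56/280 = 20%, $45–54k 30/60 = 50%, $55k+ 84/120 = 70%.
Weighting each respondent by the inverse class response rate inflates each class back to its sampled size, so the class weight is n_sampled:
  under $25k: 340 × 345 = 117,300
  $25–44k: 280 × 300 = 84,000
  $45–54k: 60 × 340 = 20,400
  $55k+: 120 × 325 = 39,000
Adjusted estimate = 260,700 / 800 = 325.875 → $326.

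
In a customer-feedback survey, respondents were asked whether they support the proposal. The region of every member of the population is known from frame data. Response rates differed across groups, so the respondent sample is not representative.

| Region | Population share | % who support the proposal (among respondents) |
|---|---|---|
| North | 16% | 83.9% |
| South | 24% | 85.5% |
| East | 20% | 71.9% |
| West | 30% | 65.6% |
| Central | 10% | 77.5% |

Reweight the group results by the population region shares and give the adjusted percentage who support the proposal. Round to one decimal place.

75.8%

Each cell contributes population-share × respondent value:
  North: 0.16 × 83.9 = 13.424
  South: 0.24 × 85.5 = 20.52
  East: 0.2 × 71.9 = 14.38
  West: 0.3 × 65.6 = 19.68
  Central: 0.1 × 77.5 = 7.75
Post-stratified estimate = 75.754 → 75.8%.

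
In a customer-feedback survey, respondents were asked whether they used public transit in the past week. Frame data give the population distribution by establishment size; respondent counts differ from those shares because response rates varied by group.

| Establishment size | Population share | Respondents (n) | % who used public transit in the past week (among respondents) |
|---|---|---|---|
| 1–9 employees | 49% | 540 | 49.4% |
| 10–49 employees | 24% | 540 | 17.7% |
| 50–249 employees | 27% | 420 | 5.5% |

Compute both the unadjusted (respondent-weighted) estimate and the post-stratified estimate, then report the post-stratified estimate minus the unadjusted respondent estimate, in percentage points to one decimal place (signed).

Naive respondent-only estimate (weights = respondent counts):
  (540/1500)×49.4 + (540/1500)×17.7 + (420/1500)×5.5 = 25.696%
Reweighting by population establishment size shares:
  0.49×49.4 + 0.24×17.7 + 0.27×5.5 = 29.939%
Difference = 29.939 − 25.696 = 4.243 pp.

+4.2 percentage points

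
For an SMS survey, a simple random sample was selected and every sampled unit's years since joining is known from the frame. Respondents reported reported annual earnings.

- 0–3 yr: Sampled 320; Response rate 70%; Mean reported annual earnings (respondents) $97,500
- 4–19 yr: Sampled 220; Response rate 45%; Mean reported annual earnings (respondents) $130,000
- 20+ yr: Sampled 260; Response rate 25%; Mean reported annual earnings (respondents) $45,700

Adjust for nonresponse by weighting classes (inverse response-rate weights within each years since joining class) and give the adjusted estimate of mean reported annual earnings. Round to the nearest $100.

$89,600

With weight = n_sampled/n_responded per class, the weighted class total is n_sampled:
  0–3 yr: 320 × 97,500 = 31,200,000
  4–19 yr: 220 × 130,000 = 28,600,000
  20+ yr: 260 × 45,700 = 11,882,000
Adjusted estimate = 71,682,000 / 800 = 89602.5 → $89,600.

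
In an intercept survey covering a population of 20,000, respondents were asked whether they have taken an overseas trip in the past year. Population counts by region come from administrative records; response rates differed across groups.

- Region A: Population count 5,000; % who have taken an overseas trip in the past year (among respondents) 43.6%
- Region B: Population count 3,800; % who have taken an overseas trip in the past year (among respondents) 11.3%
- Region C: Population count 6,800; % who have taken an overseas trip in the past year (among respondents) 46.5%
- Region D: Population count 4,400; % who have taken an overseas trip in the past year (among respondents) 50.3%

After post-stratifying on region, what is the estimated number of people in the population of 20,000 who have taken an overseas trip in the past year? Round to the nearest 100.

Estimated count per cell = population count × respondent percentage:
  Region A: 5,000 × 43.6% = 2180
  Region B: 3,800 × 11.3% = 429.4
  Region C: 6,800 × 46.5% = 3162
  Region D: 4,400 × 50.3% = 2213.2
Estimated total = 7984.6 → 8,000.

8,000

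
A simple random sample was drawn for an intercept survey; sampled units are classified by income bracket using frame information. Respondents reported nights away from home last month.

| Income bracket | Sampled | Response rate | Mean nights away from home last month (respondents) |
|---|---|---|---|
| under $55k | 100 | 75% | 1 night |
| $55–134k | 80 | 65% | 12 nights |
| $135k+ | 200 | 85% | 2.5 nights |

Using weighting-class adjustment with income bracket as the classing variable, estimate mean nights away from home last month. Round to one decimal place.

With weight = n_sampled/n_responded per class, the weighted class total is n_sampled:
  under $55k: 100 × 1 = 100
  $55–134k: 80 × 12 = 960
  $135k+: 200 × 2.5 = 500
Adjusted estimate = 1560 / 380 = 4.10526 → 4.1.

4.1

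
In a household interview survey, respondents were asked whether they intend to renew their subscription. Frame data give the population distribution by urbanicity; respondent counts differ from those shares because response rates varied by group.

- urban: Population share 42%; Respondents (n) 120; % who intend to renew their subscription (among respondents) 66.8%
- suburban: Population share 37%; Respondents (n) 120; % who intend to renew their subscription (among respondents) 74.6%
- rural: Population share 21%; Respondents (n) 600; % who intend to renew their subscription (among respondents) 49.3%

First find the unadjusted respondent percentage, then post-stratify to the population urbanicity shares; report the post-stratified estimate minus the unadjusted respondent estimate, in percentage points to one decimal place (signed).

Naive respondent-only estimate (weights = respondent counts):
  (120/840)×66.8 + (120/840)×74.6 + (600/840)×49.3 = 55.4143%
Reweighting by population urbanicity shares:
  0.42×66.8 + 0.37×74.6 + 0.21×49.3 = 66.011%
Difference = 66.011 − 55.4143 = 10.5967 pp.

+10.6 percentage points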